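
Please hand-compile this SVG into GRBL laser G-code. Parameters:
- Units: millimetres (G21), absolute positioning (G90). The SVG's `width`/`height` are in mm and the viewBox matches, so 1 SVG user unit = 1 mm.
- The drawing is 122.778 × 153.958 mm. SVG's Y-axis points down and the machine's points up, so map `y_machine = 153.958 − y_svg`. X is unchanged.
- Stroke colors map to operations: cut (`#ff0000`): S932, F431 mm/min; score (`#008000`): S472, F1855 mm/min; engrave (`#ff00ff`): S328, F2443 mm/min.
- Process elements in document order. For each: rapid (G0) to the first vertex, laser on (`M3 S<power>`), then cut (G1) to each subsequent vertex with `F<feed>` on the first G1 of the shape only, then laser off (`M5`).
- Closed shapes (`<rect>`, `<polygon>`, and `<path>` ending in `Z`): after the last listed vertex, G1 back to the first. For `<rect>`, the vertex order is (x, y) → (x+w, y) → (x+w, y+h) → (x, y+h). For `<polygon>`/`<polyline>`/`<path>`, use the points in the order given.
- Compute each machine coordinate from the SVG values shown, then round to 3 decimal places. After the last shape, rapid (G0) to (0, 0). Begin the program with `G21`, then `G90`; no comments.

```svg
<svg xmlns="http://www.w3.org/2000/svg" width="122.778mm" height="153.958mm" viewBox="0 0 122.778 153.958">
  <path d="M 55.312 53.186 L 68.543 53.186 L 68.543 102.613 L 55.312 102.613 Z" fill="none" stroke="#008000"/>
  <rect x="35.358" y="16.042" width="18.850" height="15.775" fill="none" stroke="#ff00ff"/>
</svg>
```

viewBox `0 0 122.778 153.958` with mm width/height → 1 unit = 1 mm. Flip: y_m = 153.958 − y_svg.

**Shape 1** — `<path>` rectangle, stroke `#008000` → score (S472, F1855). Machine vertices: (55.312,100.772) → (68.543,100.772) → (68.543,51.345) → (55.312,51.345) → (55.312,100.772). Closed: final G1 returns to the first vertex.

**Shape 2** — `<rect>` rectangle, stroke `#ff00ff` → engrave (S328, F2443). Machine vertices: (35.358,137.916) → (54.208,137.916) → (54.208,122.141) → (35.358,122.141) → (35.358,137.916). Closed: final G1 returns to the first vertex.

G21
G90
G0 X55.312 Y100.772
M3 S472
G1 X68.543 Y100.772 F1855
G1 X68.543 Y51.345
G1 X55.312 Y51.345
G1 X55.312 Y100.772
M5
G0 X35.358 Y137.916
M3 S328
G1 X54.208 Y137.916 F2443
G1 X54.208 Y122.141
G1 X35.358 Y122.141
G1 X35.358 Y137.916
M5
G0 X0.000 Y0.000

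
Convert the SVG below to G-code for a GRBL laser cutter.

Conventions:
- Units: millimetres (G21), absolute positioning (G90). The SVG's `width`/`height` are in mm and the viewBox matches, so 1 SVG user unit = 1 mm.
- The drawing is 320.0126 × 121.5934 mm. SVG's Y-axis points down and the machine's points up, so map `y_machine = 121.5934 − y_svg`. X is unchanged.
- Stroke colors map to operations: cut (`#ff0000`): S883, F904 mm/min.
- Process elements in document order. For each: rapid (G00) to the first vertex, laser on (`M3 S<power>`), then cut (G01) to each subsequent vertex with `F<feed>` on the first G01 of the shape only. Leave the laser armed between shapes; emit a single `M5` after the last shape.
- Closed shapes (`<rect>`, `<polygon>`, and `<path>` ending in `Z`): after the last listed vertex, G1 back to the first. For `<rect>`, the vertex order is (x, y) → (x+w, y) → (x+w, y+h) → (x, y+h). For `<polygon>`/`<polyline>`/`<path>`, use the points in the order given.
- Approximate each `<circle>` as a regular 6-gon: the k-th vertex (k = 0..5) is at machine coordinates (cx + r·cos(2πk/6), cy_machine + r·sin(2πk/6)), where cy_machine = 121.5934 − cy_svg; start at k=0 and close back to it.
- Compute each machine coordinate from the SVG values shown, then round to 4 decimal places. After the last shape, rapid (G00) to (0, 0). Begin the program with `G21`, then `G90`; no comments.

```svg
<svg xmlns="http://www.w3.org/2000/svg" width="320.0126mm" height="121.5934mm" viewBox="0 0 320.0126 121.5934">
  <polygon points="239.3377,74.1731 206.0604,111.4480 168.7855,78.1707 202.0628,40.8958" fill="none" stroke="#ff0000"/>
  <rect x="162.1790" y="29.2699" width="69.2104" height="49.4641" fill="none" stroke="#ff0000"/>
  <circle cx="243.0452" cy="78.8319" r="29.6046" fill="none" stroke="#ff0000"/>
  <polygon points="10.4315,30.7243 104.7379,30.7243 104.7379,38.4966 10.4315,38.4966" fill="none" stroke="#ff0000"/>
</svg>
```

G21
G90
G00 X239.3377 Y47.4203
M3 S883
G01 X206.0604 Y10.1454 F904
G01 X168.7855 Y43.4227
G01 X202.0628 Y80.6976
G01 X239.3377 Y47.4203
G00 X162.1790 Y92.3235
M3 S883
G01 X231.3894 Y92.3235 F904
G01 X231.3894 Y42.8594
G01 X162.1790 Y42.8594
G01 X162.1790 Y92.3235
G00 X272.6498 Y42.7615
M3 S883
G01 X257.8475 Y68.3998 F904
G01 X228.2429 Y68.3998
G01 X213.4406 Y42.7615
G01 X228.2429 Y17.1232
G01 X257.8475 Y17.1232
G01 X272.6498 Y42.7615
G00 X10.4315 Y90.8691
M3 S883
G01 X104.7379 Y90.8691 F904
G01 X104.7379 Y83.0968
G01 X10.4315 Y83.0968
G01 X10.4315 Y90.8691
M5
G00 X0.0000 Y0.0000

viewBox `0 0 320.0126 121.5934` with mm width/height → 1 unit = 1 mm. Flip: y_m = 121.5934 − y_svg.

**Shape 1** — `<polygon>` regular polygon, stroke `#ff0000` → cut (S883, F904). Machine vertices: (239.3377,47.4203) → (206.0604,10.1454) → (168.7855,43.4227) → (202.0628,80.6976) → (239.3377,47.4203). Closed: final G1 returns to the first vertex.

**Shape 2** — `<rect>` rectangle, stroke `#ff0000` → cut (S883, F904). Machine vertices: (162.1790,92.3235) → (231.3894,92.3235) → (231.3894,42.8594) → (162.1790,42.8594) → (162.1790,92.3235). Closed: final G1 returns to the first vertex.

**Shape 3** — `<circle>` circle, stroke `#ff0000` → cut (S883, F904). Machine vertices: (272.6498,42.7615) → (257.8475,68.3998) → (228.2429,68.3998) → (213.4406,42.7615) → (228.2429,17.1232) → (257.8475,17.1232) → (272.6498,42.7615). Closed: final G1 returns to the first vertex.

**Shape 4** — `<polygon>` rectangle, stroke `#ff0000` → cut (S883, F904). Machine vertices: (10.4315,90.8691) → (104.7379,90.8691) → (104.7379,83.0968) → (10.4315,83.0968) → (10.4315,90.8691). Closed: final G1 returns to the first vertex.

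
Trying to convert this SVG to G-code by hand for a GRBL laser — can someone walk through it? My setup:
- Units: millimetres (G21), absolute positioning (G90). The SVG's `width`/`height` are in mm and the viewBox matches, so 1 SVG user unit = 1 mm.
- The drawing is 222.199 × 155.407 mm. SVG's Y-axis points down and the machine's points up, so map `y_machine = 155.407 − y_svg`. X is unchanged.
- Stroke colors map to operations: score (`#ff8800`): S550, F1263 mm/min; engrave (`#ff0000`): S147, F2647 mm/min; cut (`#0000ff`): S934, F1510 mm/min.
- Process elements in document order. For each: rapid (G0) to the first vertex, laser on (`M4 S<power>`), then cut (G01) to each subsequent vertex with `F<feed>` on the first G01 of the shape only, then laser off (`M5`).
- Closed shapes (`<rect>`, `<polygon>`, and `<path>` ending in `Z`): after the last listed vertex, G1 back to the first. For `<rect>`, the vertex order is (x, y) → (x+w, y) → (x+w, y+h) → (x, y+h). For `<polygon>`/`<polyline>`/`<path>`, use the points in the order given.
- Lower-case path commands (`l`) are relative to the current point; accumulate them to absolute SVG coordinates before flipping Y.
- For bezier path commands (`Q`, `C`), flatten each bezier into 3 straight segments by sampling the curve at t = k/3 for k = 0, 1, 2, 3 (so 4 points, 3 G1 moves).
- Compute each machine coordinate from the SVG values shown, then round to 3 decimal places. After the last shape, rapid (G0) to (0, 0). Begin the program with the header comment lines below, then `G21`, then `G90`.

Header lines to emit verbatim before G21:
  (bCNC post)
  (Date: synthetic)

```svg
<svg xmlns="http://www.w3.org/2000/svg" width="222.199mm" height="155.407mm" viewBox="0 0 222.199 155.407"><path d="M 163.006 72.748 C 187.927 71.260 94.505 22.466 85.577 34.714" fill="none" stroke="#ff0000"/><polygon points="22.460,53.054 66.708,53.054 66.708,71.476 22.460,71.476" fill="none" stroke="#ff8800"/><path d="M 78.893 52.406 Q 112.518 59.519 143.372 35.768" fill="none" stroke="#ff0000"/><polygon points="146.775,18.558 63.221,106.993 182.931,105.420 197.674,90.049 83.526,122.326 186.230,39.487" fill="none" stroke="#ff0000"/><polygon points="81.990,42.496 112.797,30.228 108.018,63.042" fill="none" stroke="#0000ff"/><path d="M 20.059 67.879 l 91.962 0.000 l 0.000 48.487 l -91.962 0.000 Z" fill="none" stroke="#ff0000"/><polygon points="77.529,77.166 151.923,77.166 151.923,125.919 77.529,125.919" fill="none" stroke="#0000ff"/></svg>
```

(bCNC post)
(Date: synthetic)
G21
G90
G0 X163.006 Y82.659
M4 S147
G01 X155.992 Y95.903 F2647
G01 X115.157 Y116.607
G01 X85.577 Y120.693
M5
G0 X22.460 Y102.353
M4 S550
G01 X66.708 Y102.353 F1263
G01 X66.708 Y83.931
G01 X22.460 Y83.931
G01 X22.460 Y102.353
M5
G0 X78.893 Y103.001
M4 S147
G01 X101.002 Y101.688 F2647
G01 X122.495 Y107.234
G01 X143.372 Y119.639
M5
G0 X146.775 Y136.849
M4 S147
G01 X63.221 Y48.414 F2647
G01 X182.931 Y49.987
G01 X197.674 Y65.358
G01 X83.526 Y33.081
G01 X186.230 Y115.920
G01 X146.775 Y136.849
M5
G0 X81.990 Y112.911
M4 S934
G01 X112.797 Y125.179 F1510
G01 X108.018 Y92.365
G01 X81.990 Y112.911
M5
G0 X20.059 Y87.528
M4 S147
G01 X112.021 Y87.528 F2647
G01 X112.021 Y39.041
G01 X20.059 Y39.041
G01 X20.059 Y87.528
M5
G0 X77.529 Y78.241
M4 S934
G01 X151.923 Y78.241 F1510
G01 X151.923 Y29.488
G01 X77.529 Y29.488
G01 X77.529 Y78.241
M5
G0 X0.000 Y0.000

Since the viewBox matches the mm dimensions, user units are millimetres directly. The only transform is the Y-flip y_m = 155.407 − y_svg.

Shape 1 is a cubic bezier drawn with `<path>`. Its stroke #ff0000 means engrave at S147, F2647. After flipping Y the toolpath is (163.006,82.659) → (155.992,95.903) → (115.157,116.607) → (85.577,120.693).

Shape 2 is a rectangle drawn with `<polygon>`. Its stroke #ff8800 means score at S550, F1263. After flipping Y the toolpath is (22.460,102.353) → (66.708,102.353) → (66.708,83.931) → (22.460,83.931) → (22.460,102.353), returning to the start.

Shape 3 is a quadratic bezier drawn with `<path>`. Its stroke #ff0000 means engrave at S147, F2647. After flipping Y the toolpath is (78.893,103.001) → (101.002,101.688) → (122.495,107.234) → (143.372,119.639).

Shape 4 is a closed polygon drawn with `<polygon>`. Its stroke #ff0000 means engrave at S147, F2647. After flipping Y the toolpath is (146.775,136.849) → (63.221,48.414) → (182.931,49.987) → (197.674,65.358) → (83.526,33.081) → (186.230,115.920) → (146.775,136.849), returning to the start.

Shape 5 is a regular polygon drawn with `<polygon>`. Its stroke #0000ff means cut at S934, F1510. After flipping Y the toolpath is (81.990,112.911) → (112.797,125.179) → (108.018,92.365) → (81.990,112.911), returning to the start.

Shape 6 is a rectangle drawn with `<path>`. Its stroke #ff0000 means engrave at S147, F2647. After flipping Y the toolpath is (20.059,87.528) → (112.021,87.528) → (112.021,39.041) → (20.059,39.041) → (20.059,87.528), returning to the start.

Shape 7 is a rectangle drawn with `<polygon>`. Its stroke #0000ff means cut at S934, F1510. After flipping Y the toolpath is (77.529,78.241) → (151.923,78.241) → (151.923,29.488) → (77.529,29.488) → (77.529,78.241), returning to the start.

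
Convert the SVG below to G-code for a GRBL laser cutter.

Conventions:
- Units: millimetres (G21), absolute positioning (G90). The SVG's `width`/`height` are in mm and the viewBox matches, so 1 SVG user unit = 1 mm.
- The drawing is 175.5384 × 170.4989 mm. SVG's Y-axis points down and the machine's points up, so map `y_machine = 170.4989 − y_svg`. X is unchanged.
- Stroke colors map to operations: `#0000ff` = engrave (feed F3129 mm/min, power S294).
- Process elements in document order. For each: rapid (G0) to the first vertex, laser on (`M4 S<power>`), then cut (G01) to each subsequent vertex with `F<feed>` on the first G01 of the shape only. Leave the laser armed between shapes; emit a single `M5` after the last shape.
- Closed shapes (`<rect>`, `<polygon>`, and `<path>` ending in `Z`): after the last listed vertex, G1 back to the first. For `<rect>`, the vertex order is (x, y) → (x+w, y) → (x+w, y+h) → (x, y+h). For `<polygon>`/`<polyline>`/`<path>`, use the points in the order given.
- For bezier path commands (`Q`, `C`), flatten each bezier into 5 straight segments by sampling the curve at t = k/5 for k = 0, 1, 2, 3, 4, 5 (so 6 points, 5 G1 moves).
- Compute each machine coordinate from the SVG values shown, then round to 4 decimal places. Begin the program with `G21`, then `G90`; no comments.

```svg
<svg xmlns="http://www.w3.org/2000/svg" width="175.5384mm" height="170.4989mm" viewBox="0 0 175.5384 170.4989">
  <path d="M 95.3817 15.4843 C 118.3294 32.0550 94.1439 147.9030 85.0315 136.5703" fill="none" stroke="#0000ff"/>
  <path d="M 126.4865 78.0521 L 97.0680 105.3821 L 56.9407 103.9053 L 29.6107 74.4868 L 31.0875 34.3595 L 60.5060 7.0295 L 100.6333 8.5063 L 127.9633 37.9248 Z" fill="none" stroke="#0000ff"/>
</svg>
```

viewBox `0 0 175.5384 170.4989` with mm width/height → 1 unit = 1 mm. Flip: y_m = 170.4989 − y_svg.

**Shape 1** — `<path>` cubic bezier, stroke `#0000ff` → engrave (S294, F3129). Control points (SVG): P0=(95.3817,15.4843), P1=(118.3294,32.0550), P2=(94.1439,147.9030), P3=(85.0315,136.5703); sampled at t=k/5. Machine vertices: (95.3817,155.0146) → (103.9920,134.9706) → (104.2762,101.9700) → (99.2203,66.8828) → (91.8101,40.5790) → (85.0315,33.9286). Open path.

**Shape 2** — `<path>` regular polygon, stroke `#0000ff` → engrave (S294, F3129). Machine vertices: (126.4865,92.4468) → (97.0680,65.1168) → (56.9407,66.5936) → (29.6107,96.0121) → (31.0875,136.1394) → (60.5060,163.4694) → (100.6333,161.9926) → (127.9633,132.5741) → (126.4865,92.4468). Closed: final G1 returns to the first vertex.

G21
G90
G0 X95.3817 Y155.0146
M4 S294
G01 X103.9920 Y134.9706 F3129
G01 X104.2762 Y101.9700
G01 X99.2203 Y66.8828
G01 X91.8101 Y40.5790
G01 X85.0315 Y33.9286
G0 X126.4865 Y92.4468
M4 S294
G01 X97.0680 Y65.1168 F3129
G01 X56.9407 Y66.5936
G01 X29.6107 Y96.0121
G01 X31.0875 Y136.1394
G01 X60.5060 Y163.4694
G01 X100.6333 Y161.9926
G01 X127.9633 Y132.5741
G01 X126.4865 Y92.4468
M5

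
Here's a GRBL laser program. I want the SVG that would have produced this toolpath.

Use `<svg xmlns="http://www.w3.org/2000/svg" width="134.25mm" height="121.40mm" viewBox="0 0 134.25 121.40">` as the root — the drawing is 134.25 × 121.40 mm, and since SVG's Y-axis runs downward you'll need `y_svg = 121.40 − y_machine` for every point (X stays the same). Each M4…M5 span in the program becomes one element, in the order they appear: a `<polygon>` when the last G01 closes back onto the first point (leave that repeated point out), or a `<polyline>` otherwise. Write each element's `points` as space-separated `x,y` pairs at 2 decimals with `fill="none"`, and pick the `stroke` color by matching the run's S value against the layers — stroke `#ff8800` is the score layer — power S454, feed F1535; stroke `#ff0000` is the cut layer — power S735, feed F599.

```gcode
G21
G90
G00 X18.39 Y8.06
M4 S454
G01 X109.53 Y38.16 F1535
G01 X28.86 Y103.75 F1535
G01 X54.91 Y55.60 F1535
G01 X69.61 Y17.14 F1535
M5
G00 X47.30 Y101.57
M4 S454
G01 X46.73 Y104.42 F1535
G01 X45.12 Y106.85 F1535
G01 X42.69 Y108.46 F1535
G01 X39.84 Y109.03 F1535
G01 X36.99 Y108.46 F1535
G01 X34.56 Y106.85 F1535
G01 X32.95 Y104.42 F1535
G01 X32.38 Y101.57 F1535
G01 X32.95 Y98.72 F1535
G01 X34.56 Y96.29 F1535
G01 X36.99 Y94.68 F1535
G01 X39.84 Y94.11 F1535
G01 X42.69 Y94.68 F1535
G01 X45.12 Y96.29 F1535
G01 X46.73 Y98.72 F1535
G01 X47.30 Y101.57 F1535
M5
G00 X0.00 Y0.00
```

<svg xmlns="http://www.w3.org/2000/svg" width="134.25mm" height="121.40mm" viewBox="0 0 134.25 121.40">
  <polyline points="18.39,113.34 109.53,83.24 28.86,17.65 54.91,65.80 69.61,104.26" fill="none" stroke="#ff8800"/>
  <polygon points="47.30,19.83 46.73,16.98 45.12,14.55 42.69,12.94 39.84,12.37 36.99,12.94 34.56,14.55 32.95,16.98 32.38,19.83 32.95,22.68 34.56,25.11 36.99,26.72 39.84,27.29 42.69,26.72 45.12,25.11 46.73,22.68" fill="none" stroke="#ff8800"/>
</svg>

Each laser-on run becomes one SVG element. Flip Y back into SVG space with y_svg = 121.40 − y_machine. Every run uses S454, so all elements get stroke `#ff8800` (score).

Run 1: The run is open, so emit a `<polyline>` with points (Y-flipped): 18.39,113.34 109.53,83.24 28.86,17.65 54.91,65.80 69.61,104.26.

Run 2: The run returns to its start, so emit a `<polygon>` with points (Y-flipped): 47.30,19.83 46.73,16.98 45.12,14.55 42.69,12.94 39.84,12.37 36.99,12.94 34.56,14.55 32.95,16.98 32.38,19.83 32.95,22.68 34.56,25.11 36.99,26.72 39.84,27.29 42.69,26.72 45.12,25.11 46.73,22.68.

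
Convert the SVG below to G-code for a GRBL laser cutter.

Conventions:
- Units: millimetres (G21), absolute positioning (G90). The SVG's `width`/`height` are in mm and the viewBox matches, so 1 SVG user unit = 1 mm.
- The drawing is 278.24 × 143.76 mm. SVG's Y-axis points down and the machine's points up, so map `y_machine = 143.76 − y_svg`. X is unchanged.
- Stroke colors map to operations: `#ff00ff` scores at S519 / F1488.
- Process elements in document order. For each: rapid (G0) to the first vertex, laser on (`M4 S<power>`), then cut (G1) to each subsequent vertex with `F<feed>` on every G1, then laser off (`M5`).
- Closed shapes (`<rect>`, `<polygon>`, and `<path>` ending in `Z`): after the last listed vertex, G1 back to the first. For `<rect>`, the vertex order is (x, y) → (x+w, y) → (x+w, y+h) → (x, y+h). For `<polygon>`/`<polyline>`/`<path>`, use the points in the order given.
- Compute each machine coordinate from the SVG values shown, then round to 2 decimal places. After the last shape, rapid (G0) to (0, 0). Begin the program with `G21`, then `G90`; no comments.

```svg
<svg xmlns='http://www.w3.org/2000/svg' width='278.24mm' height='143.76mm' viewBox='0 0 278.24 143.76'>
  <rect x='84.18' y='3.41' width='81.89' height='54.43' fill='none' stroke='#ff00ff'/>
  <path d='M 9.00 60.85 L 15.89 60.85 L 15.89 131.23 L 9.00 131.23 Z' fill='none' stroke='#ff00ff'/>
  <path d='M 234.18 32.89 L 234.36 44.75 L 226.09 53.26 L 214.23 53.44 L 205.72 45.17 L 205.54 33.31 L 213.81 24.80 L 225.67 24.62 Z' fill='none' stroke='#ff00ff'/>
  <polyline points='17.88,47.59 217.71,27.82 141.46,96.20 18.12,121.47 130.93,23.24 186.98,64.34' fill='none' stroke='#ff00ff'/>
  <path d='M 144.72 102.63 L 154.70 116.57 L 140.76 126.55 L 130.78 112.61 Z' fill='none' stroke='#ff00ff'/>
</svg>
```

viewBox `0 0 278.24 143.76` with mm width/height → 1 unit = 1 mm. Flip: y_m = 143.76 − y_svg.

**Shape 1** — `<rect>` rectangle, stroke `#ff00ff` → score (S519, F1488). Machine vertices: (84.18,140.35) → (166.07,140.35) → (166.07,85.92) → (84.18,85.92) → (84.18,140.35). Closed: final G1 returns to the first vertex.

**Shape 2** — `<path>` rectangle, stroke `#ff00ff` → score (S519, F1488). Machine vertices: (9.00,82.91) → (15.89,82.91) → (15.89,12.53) → (9.00,12.53) → (9.00,82.91). Closed: final G1 returns to the first vertex.

**Shape 3** — `<path>` regular polygon, stroke `#ff00ff` → score (S519, F1488). Machine vertices: (234.18,110.87) → (234.36,99.01) → (226.09,90.50) → (214.23,90.32) → (205.72,98.59) → (205.54,110.45) → (213.81,118.96) → (225.67,119.14) → (234.18,110.87). Closed: final G1 returns to the first vertex.

**Shape 4** — `<polyline>` open polyline, stroke `#ff00ff` → score (S519, F1488). Machine vertices: (17.88,96.17) → (217.71,115.94) → (141.46,47.56) → (18.12,22.29) → (130.93,120.52) → (186.98,79.42). Open path.

**Shape 5** — `<path>` regular polygon, stroke `#ff00ff` → score (S519, F1488). Machine vertices: (144.72,41.13) → (154.70,27.19) → (140.76,17.21) → (130.78,31.15) → (144.72,41.13). Closed: final G1 returns to the first vertex.

G21
G90
G0 X84.18 Y140.35
M4 S519
G1 X166.07 Y140.35 F1488
G1 X166.07 Y85.92 F1488
G1 X84.18 Y85.92 F1488
G1 X84.18 Y140.35 F1488
M5
G0 X9.00 Y82.91
M4 S519
G1 X15.89 Y82.91 F1488
G1 X15.89 Y12.53 F1488
G1 X9.00 Y12.53 F1488
G1 X9.00 Y82.91 F1488
M5
G0 X234.18 Y110.87
M4 S519
G1 X234.36 Y99.01 F1488
G1 X226.09 Y90.50 F1488
G1 X214.23 Y90.32 F1488
G1 X205.72 Y98.59 F1488
G1 X205.54 Y110.45 F1488
G1 X213.81 Y118.96 F1488
G1 X225.67 Y119.14 F1488
G1 X234.18 Y110.87 F1488
M5
G0 X17.88 Y96.17
M4 S519
G1 X217.71 Y115.94 F1488
G1 X141.46 Y47.56 F1488
G1 X18.12 Y22.29 F1488
G1 X130.93 Y120.52 F1488
G1 X186.98 Y79.42 F1488
M5
G0 X144.72 Y41.13
M4 S519
G1 X154.70 Y27.19 F1488
G1 X140.76 Y17.21 F1488
G1 X130.78 Y31.15 F1488
G1 X144.72 Y41.13 F1488
M5
G0 X0.00 Y0.00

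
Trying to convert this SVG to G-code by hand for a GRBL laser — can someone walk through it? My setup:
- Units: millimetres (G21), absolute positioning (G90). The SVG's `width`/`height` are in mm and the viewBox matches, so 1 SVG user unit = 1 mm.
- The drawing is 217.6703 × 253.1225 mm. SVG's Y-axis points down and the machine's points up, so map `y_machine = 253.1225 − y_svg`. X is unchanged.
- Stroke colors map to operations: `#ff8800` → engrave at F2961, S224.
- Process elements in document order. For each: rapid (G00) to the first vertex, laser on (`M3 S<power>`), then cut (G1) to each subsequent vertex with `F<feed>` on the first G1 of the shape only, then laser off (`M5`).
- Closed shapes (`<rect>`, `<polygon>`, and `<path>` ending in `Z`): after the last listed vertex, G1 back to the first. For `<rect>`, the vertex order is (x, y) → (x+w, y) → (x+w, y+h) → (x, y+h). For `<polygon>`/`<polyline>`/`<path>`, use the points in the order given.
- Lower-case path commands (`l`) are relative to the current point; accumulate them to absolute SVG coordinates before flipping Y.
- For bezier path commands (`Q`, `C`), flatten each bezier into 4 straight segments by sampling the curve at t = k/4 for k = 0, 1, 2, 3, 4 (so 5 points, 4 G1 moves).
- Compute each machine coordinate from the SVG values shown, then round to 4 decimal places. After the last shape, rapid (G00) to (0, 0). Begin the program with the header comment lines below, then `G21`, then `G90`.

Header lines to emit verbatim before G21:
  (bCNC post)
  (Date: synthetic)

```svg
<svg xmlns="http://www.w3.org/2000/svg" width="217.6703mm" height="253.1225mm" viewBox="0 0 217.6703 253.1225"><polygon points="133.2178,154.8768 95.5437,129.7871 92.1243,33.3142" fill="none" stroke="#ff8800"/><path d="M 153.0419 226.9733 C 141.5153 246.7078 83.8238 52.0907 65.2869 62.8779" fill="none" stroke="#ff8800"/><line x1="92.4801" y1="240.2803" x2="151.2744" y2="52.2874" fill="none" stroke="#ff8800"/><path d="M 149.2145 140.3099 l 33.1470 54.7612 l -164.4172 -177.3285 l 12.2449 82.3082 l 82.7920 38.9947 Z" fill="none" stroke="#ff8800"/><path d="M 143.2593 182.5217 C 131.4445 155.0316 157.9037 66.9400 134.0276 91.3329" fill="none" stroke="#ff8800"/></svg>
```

1 u = 1 mm; y_m = 253.1225 − y.

[1] `<polygon>` closed polygon, #ff8800→engrave S224 F2961: (133.2178,98.2457) → (95.5437,123.3354) → (92.1243,219.8083) → (133.2178,98.2457) (closed)

[2] `<path>` cubic bezier, #ff8800→engrave S224 F2961: (153.0419,26.1492) → (137.0741,44.9806) → (111.7933,104.8417) → (85.1979,166.3804) → (65.2869,190.2446)

[3] `<line>` line segment, #ff8800→engrave S224 F2961: (92.4801,12.8422) → (151.2744,200.8351)

[4] `<path>` closed polygon, #ff8800→engrave S224 F2961: (149.2145,112.8126) → (182.3615,58.0514) → (17.9443,235.3799) → (30.1892,153.0717) → (112.9812,114.0770) → (149.2145,112.8126) (closed)

[5] `<path>` cubic bezier, #ff8800→engrave S224 F2961: (143.2593,70.6008) → (140.1901,99.8767) → (143.1664,135.6513) → (143.8813,161.6979) → (134.0276,161.7896)

(bCNC post)
(Date: synthetic)
G21
G90
G00 X133.2178 Y98.2457
M3 S224
G1 X95.5437 Y123.3354 F2961
G1 X92.1243 Y219.8083
G1 X133.2178 Y98.2457
M5
G00 X153.0419 Y26.1492
M3 S224
G1 X137.0741 Y44.9806 F2961
G1 X111.7933 Y104.8417
G1 X85.1979 Y166.3804
G1 X65.2869 Y190.2446
M5
G00 X92.4801 Y12.8422
M3 S224
G1 X151.2744 Y200.8351 F2961
M5
G00 X149.2145 Y112.8126
M3 S224
G1 X182.3615 Y58.0514 F2961
G1 X17.9443 Y235.3799
G1 X30.1892 Y153.0717
G1 X112.9812 Y114.0770
G1 X149.2145 Y112.8126
M5
G00 X143.2593 Y70.6008
M3 S224
G1 X140.1901 Y99.8767 F2961
G1 X143.1664 Y135.6513
G1 X143.8813 Y161.6979
G1 X134.0276 Y161.7896
M5
G00 X0.0000 Y0.0000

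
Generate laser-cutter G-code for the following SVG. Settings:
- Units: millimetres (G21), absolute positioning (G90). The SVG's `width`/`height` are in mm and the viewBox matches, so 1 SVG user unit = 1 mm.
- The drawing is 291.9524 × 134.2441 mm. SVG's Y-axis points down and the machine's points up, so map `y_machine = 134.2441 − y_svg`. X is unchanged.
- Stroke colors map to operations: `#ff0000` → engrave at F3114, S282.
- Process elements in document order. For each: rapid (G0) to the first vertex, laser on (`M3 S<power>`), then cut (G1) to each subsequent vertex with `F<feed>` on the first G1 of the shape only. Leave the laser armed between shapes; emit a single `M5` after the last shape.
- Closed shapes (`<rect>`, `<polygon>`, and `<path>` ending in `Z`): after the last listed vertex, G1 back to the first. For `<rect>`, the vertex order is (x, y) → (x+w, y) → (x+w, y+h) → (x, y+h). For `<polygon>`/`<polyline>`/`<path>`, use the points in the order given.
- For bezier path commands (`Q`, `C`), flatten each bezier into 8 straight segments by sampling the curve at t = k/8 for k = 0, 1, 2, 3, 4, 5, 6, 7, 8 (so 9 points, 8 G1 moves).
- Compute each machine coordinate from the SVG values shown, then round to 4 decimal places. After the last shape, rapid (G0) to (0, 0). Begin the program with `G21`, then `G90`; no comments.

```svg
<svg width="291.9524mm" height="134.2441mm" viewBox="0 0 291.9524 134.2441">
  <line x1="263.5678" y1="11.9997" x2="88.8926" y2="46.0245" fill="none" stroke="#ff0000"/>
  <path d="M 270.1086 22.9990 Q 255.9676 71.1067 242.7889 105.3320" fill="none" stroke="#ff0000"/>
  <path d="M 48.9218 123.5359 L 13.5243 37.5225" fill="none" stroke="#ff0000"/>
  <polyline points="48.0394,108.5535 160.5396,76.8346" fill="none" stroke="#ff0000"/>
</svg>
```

G21
G90
G0 X263.5678 Y122.2444
M3 S282
G1 X88.8926 Y88.2196 F3114
G0 X270.1086 Y111.2451
M3 S282
G1 X266.5884 Y99.4351 F3114
G1 X263.0982 Y88.0589
G1 X259.6382 Y77.1165
G1 X256.2082 Y66.6080
G1 X252.8082 Y56.5333
G1 X249.4384 Y46.8924
G1 X246.0986 Y37.6853
G1 X242.7889 Y28.9121
G0 X48.9218 Y10.7082
M3 S282
G1 X13.5243 Y96.7216 F3114
G0 X48.0394 Y25.6906
M3 S282
G1 X160.5396 Y57.4095 F3114
M5
G0 X0.0000 Y0.0000

viewBox `0 0 291.9524 134.2441` with mm width/height → 1 unit = 1 mm. Flip: y_m = 134.2441 − y_svg.

**Shape 1** — `<line>` line segment, stroke `#ff0000` → engrave (S282, F3114). Machine vertices: (263.5678,122.2444) → (88.8926,88.2196). Open path.

**Shape 2** — `<path>` quadratic bezier, stroke `#ff0000` → engrave (S282, F3114). Control points (SVG): P0=(270.1086,22.9990), P1=(255.9676,71.1067), P2=(242.7889,105.3320); sampled at t=k/8. Machine vertices: (270.1086,111.2451) → (266.5884,99.4351) → (263.0982,88.0589) → (259.6382,77.1165) → (256.2082,66.6080) → (252.8082,56.5333) → (249.4384,46.8924) → (246.0986,37.6853) → (242.7889,28.9121). Open path.

**Shape 3** — `<path>` line segment, stroke `#ff0000` → engrave (S282, F3114). Machine vertices: (48.9218,10.7082) → (13.5243,96.7216). Open path.

**Shape 4** — `<polyline>` line segment, stroke `#ff0000` → engrave (S282, F3114). Machine vertices: (48.0394,25.6906) → (160.5396,57.4095). Open path.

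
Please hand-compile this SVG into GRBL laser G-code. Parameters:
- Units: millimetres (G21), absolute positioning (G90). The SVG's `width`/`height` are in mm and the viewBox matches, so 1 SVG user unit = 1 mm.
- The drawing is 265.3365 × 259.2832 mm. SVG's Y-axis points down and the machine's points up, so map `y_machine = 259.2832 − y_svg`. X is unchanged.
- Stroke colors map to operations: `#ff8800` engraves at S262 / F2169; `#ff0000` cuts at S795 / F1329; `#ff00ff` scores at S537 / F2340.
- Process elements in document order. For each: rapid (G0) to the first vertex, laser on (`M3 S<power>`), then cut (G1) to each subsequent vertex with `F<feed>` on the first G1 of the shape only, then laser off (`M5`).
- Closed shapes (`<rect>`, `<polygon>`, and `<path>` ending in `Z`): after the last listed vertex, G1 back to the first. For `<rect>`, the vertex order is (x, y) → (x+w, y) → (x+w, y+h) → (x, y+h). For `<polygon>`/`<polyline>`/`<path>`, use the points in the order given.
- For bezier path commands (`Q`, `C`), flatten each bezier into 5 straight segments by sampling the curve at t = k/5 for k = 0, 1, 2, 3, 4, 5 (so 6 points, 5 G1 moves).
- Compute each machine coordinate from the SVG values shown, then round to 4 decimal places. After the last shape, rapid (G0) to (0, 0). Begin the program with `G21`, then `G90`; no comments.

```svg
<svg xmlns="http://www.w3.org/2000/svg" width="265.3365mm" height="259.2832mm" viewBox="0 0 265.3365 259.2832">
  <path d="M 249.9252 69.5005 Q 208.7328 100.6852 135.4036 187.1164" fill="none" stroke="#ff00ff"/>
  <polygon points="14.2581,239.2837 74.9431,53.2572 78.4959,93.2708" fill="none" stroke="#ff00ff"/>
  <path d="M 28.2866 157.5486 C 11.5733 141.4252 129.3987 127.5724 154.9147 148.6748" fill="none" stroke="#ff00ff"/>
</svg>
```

viewBox `0 0 265.3365 259.2832` with mm width/height → 1 unit = 1 mm. Flip: y_m = 259.2832 − y_svg.

**Shape 1** — `<path>` quadratic bezier, stroke `#ff00ff` → score (S537, F2340). Control points (SVG): P0=(249.9252,69.5005), P1=(208.7328,100.6852), P2=(135.4036,187.1164); sampled at t=k/5. Machine vertices: (249.9252,189.7827) → (232.1628,175.0990) → (211.8294,155.9955) → (188.9251,132.4723) → (163.4498,104.5294) → (135.4036,72.1668). Open path.

**Shape 2** — `<polygon>` closed polygon, stroke `#ff00ff` → score (S537, F2340). Machine vertices: (14.2581,19.9995) → (74.9431,206.0260) → (78.4959,166.0124) → (14.2581,19.9995). Closed: final G1 returns to the first vertex.

**Shape 3** — `<path>` cubic bezier, stroke `#ff00ff` → score (S537, F2340). Control points (SVG): P0=(28.2866,157.5486), P1=(11.5733,141.4252), P2=(129.3987,127.5724), P3=(154.9147,148.6748); sampled at t=k/5. Machine vertices: (28.2866,101.7346) → (32.5885,110.8747) → (58.2909,117.9010) → (94.5053,121.2446) → (130.3428,119.3367) → (154.9147,110.6084). Open path.

G21
G90
G0 X249.9252 Y189.7827
M3 S537
G1 X232.1628 Y175.0990 F2340
G1 X211.8294 Y155.9955
G1 X188.9251 Y132.4723
G1 X163.4498 Y104.5294
G1 X135.4036 Y72.1668
M5
G0 X14.2581 Y19.9995
M3 S537
G1 X74.9431 Y206.0260 F2340
G1 X78.4959 Y166.0124
G1 X14.2581 Y19.9995
M5
G0 X28.2866 Y101.7346
M3 S537
G1 X32.5885 Y110.8747 F2340
G1 X58.2909 Y117.9010
G1 X94.5053 Y121.2446
G1 X130.3428 Y119.3367
G1 X154.9147 Y110.6084
M5
G0 X0.0000 Y0.0000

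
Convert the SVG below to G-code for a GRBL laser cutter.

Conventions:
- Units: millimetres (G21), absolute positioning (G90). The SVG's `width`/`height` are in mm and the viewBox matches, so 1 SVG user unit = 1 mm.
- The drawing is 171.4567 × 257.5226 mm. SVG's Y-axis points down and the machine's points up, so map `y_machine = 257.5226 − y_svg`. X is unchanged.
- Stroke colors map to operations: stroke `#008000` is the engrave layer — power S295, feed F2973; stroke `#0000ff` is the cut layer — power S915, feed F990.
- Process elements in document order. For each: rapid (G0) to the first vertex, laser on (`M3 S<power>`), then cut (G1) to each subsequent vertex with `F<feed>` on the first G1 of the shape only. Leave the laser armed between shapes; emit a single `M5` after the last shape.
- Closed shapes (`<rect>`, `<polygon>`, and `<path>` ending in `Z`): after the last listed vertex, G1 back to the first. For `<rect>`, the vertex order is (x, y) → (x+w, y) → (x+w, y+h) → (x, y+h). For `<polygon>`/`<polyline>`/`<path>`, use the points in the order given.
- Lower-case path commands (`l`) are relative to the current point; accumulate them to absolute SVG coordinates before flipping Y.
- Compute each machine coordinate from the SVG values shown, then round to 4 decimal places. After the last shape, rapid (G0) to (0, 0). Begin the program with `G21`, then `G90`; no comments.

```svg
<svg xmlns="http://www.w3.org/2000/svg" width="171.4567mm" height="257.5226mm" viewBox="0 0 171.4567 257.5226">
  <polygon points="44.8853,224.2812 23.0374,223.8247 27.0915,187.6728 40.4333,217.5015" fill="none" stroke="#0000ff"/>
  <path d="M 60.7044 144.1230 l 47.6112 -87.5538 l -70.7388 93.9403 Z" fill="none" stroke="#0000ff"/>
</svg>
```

G21
G90
G0 X44.8853 Y33.2414
M3 S915
G1 X23.0374 Y33.6979 F990
G1 X27.0915 Y69.8498
G1 X40.4333 Y40.0211
G1 X44.8853 Y33.2414
G0 X60.7044 Y113.3996
M3 S915
G1 X108.3156 Y200.9534 F990
G1 X37.5768 Y107.0131
G1 X60.7044 Y113.3996
M5
G0 X0.0000 Y0.0000

1 u = 1 mm; y_m = 257.5226 − y.

[1] `<polygon>` closed polygon, #0000ff→cut S915 F990: (44.8853,33.2414) → (23.0374,33.6979) → (27.0915,69.8498) → (40.4333,40.0211) → (44.8853,33.2414) (closed)

[2] `<path>` closed polygon, #0000ff→cut S915 F990: (60.7044,113.3996) → (108.3156,200.9534) → (37.5768,107.0131) → (60.7044,113.3996) (closed)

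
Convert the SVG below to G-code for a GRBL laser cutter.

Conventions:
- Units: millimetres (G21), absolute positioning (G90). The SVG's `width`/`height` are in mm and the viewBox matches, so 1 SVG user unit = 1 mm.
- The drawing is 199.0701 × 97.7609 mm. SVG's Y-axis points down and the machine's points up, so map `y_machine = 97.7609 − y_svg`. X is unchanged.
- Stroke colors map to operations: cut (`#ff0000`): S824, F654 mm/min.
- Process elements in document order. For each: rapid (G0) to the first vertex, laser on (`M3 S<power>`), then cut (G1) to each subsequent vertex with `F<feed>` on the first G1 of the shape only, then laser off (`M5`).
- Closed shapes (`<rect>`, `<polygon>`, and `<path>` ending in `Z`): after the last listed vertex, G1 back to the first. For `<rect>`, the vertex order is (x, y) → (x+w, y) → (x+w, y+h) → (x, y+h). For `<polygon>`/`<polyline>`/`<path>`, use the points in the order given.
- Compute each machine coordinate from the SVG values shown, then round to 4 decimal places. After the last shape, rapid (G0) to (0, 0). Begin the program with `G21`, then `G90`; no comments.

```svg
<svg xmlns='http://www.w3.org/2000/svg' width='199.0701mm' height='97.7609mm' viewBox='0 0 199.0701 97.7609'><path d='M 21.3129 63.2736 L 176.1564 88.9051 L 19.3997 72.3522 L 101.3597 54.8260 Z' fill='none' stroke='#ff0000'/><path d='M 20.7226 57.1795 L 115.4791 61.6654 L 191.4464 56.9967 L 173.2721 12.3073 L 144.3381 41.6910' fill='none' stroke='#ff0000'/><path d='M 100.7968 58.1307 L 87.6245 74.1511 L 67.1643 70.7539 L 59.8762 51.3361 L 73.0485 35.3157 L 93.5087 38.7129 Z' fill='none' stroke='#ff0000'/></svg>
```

Since the viewBox matches the mm dimensions, user units are millimetres directly. The only transform is the Y-flip y_m = 97.7609 − y_svg.

Shape 1 is a closed polygon drawn with `<path>`. Its stroke #ff0000 means cut at S824, F654. After flipping Y the toolpath is (21.3129,34.4873) → (176.1564,8.8558) → (19.3997,25.4087) → (101.3597,42.9349) → (21.3129,34.4873), returning to the start.

Shape 2 is a open polyline drawn with `<path>`. Its stroke #ff0000 means cut at S824, F654. After flipping Y the toolpath is (20.7226,40.5814) → (115.4791,36.0955) → (191.4464,40.7642) → (173.2721,85.4536) → (144.3381,56.0699).

Shape 3 is a regular polygon drawn with `<path>`. Its stroke #ff0000 means cut at S824, F654. After flipping Y the toolpath is (100.7968,39.6302) → (87.6245,23.6098) → (67.1643,27.0070) → (59.8762,46.4248) → (73.0485,62.4452) → (93.5087,59.0480) → (100.7968,39.6302), returning to the start.

G21
G90
G0 X21.3129 Y34.4873
M3 S824
G1 X176.1564 Y8.8558 F654
G1 X19.3997 Y25.4087
G1 X101.3597 Y42.9349
G1 X21.3129 Y34.4873
M5
G0 X20.7226 Y40.5814
M3 S824
G1 X115.4791 Y36.0955 F654
G1 X191.4464 Y40.7642
G1 X173.2721 Y85.4536
G1 X144.3381 Y56.0699
M5
G0 X100.7968 Y39.6302
M3 S824
G1 X87.6245 Y23.6098 F654
G1 X67.1643 Y27.0070
G1 X59.8762 Y46.4248
G1 X73.0485 Y62.4452
G1 X93.5087 Y59.0480
G1 X100.7968 Y39.6302
M5
G0 X0.0000 Y0.0000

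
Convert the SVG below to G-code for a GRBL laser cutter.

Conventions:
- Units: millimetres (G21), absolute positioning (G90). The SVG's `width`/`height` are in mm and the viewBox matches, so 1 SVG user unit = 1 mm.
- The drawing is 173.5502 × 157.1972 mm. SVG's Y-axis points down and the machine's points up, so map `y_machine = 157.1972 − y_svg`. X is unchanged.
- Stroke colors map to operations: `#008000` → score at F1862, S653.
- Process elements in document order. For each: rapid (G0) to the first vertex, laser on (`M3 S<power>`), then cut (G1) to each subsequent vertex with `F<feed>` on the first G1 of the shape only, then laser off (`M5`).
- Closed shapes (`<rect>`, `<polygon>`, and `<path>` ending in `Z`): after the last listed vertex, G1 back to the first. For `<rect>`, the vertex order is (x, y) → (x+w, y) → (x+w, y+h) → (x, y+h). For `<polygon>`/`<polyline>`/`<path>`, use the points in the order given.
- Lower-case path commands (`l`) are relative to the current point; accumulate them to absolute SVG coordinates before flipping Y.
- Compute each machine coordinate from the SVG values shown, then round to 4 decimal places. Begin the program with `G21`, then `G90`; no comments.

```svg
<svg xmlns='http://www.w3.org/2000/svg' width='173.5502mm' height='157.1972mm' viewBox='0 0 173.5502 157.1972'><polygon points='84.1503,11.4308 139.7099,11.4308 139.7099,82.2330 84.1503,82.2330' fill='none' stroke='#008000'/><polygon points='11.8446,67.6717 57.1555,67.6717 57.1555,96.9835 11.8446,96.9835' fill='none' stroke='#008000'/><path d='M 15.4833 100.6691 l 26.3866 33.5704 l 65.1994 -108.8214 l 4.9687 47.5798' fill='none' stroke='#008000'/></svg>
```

1 u = 1 mm; y_m = 157.1972 − y.

[1] `<polygon>` rectangle, #008000→score S653 F1862: (84.1503,145.7664) → (139.7099,145.7664) → (139.7099,74.9642) → (84.1503,74.9642) → (84.1503,145.7664) (closed)

[2] `<polygon>` rectangle, #008000→score S653 F1862: (11.8446,89.5255) → (57.1555,89.5255) → (57.1555,60.2137) → (11.8446,60.2137) → (11.8446,89.5255) (closed)

[3] `<path>` open polyline, #008000→score S653 F1862: (15.4833,56.5281) → (41.8699,22.9577) → (107.0693,131.7791) → (112.0380,84.1993)

G21
G90
G0 X84.1503 Y145.7664
M3 S653
G1 X139.7099 Y145.7664 F1862
G1 X139.7099 Y74.9642
G1 X84.1503 Y74.9642
G1 X84.1503 Y145.7664
M5
G0 X11.8446 Y89.5255
M3 S653
G1 X57.1555 Y89.5255 F1862
G1 X57.1555 Y60.2137
G1 X11.8446 Y60.2137
G1 X11.8446 Y89.5255
M5
G0 X15.4833 Y56.5281
M3 S653
G1 X41.8699 Y22.9577 F1862
G1 X107.0693 Y131.7791
G1 X112.0380 Y84.1993
M5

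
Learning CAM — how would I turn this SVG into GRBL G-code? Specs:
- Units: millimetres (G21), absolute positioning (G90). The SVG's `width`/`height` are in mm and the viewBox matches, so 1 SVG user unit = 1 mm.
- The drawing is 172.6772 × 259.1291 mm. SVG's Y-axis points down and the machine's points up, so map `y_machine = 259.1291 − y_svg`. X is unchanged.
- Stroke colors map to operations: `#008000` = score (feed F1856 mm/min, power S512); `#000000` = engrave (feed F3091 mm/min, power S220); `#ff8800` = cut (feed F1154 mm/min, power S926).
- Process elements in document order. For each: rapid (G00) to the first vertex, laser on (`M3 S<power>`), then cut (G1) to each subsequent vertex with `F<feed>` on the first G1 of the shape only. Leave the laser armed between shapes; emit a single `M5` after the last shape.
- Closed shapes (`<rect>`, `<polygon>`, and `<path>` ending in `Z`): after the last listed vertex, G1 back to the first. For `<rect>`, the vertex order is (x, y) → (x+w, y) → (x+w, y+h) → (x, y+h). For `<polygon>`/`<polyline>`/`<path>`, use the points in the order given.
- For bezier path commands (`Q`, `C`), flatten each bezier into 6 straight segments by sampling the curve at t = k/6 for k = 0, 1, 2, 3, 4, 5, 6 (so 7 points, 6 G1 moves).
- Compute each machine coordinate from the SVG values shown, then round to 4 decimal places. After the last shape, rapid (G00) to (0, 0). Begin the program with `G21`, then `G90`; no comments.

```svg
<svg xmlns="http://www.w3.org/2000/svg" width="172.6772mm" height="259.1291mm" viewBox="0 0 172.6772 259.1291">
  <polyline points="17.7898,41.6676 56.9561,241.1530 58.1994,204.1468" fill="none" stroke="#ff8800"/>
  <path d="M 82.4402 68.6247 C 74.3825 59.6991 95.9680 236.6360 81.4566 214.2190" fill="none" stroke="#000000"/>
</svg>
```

G21
G90
G00 X17.7898 Y217.4615
M3 S926
G1 X56.9561 Y17.9761 F1154
G1 X58.1994 Y54.9823
G00 X82.4402 Y190.5044
M3 S220
G1 X80.5773 Y181.2621 F3091
G1 X81.8287 Y151.7431
G1 X84.3685 Y112.6480
G1 X86.3705 Y74.6771
G1 X86.0086 Y48.5310
G1 X81.4566 Y44.9101
M5
G00 X0.0000 Y0.0000

Since the viewBox matches the mm dimensions, user units are millimetres directly. The only transform is the Y-flip y_m = 259.1291 − y_svg.

Shape 1 is a open polyline drawn with `<polyline>`. Its stroke #ff8800 means cut at S926, F1154. After flipping Y the toolpath is (17.7898,217.4615) → (56.9561,17.9761) → (58.1994,54.9823).

Shape 2 is a cubic bezier drawn with `<path>`. Its stroke #000000 means engrave at S220, F3091. After flipping Y the toolpath is (82.4402,190.5044) → (80.5773,181.2621) → (81.8287,151.7431) → (84.3685,112.6480) → (86.3705,74.6771) → (86.0086,48.5310) → (81.4566,44.9101).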